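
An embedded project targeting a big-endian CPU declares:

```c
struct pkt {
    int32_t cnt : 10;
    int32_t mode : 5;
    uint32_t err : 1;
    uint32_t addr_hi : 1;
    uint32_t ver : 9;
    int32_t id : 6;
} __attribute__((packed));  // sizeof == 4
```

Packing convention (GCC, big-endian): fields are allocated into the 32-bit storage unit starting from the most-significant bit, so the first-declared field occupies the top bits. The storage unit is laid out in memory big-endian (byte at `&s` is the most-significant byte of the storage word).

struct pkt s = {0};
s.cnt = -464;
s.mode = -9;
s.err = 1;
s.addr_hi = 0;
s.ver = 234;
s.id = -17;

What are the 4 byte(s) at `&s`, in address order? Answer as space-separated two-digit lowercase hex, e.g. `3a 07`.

8c 2f 3a af

cnt (10b) val=-464 bits=0x230 at bit 22: 0x8c000000
mode (5b) val=-9 bits=0x17 at bit 17: 0x8c2e0000
err (1b) val=1 bits=0x1 at bit 16: 0x8c2f0000
addr_hi (1b) val=0 bits=0x0 at bit 15: 0x8c2f0000
ver (9b) val=234 bits=0xea at bit 6: 0x8c2f3a80
id (6b) val=-17 bits=0x2f at bit 0: 0x8c2f3aaf
word = 0x8c2f3aaf → big-endian bytes:
  [0]=0x8c  [1]=0x2f  [2]=0x3a  [3]=0xaf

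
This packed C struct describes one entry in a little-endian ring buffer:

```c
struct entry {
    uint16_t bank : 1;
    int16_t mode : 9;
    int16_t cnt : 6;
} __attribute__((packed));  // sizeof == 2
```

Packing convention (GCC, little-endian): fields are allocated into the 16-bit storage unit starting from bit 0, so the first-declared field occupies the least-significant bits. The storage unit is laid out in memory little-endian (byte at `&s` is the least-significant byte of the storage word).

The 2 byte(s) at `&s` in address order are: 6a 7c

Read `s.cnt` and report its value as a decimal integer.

31

[0]=0x6a [1]=0x7c (little-endian) → word 0x7c6a
bank:1 @ bit 0 → (0x7c6a>>0)&0x1 = 0x0
mode:9 @ bit 1 → (0x7c6a>>1)&0x1ff = 0x35
cnt:6 @ bit 10 → (0x7c6a>>10)&0x3f = 0x1f  ←
cnt signed 6b, MSB=0: value = 31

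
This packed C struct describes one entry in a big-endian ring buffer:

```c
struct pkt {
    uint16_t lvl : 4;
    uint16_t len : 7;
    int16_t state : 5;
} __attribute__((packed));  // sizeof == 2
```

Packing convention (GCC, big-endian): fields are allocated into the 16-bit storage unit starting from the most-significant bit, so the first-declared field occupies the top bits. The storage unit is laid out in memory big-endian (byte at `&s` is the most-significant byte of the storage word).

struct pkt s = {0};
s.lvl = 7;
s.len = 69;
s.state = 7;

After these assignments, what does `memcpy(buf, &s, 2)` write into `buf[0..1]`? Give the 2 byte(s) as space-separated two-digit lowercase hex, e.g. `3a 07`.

lvl (4b) val=7 bits=0x7 at bit 12: 0x7000
len (7b) val=69 bits=0x45 at bit 5: 0x78a0
state (5b) val=7 bits=0x7 at bit 0: 0x78a7
word = 0x78a7 → big-endian bytes:
  [0]=0x78  [1]=0xa7

78 a7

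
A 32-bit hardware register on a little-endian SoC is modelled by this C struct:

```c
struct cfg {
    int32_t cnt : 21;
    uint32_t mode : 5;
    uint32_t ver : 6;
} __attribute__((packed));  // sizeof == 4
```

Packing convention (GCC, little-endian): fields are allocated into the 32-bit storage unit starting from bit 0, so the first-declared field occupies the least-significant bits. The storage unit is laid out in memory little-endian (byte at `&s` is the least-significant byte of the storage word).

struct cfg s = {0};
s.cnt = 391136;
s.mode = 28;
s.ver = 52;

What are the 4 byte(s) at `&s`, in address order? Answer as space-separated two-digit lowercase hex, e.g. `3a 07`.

e0 f7 85 d3

cnt:21 = 391136 → 0x5f7e0 << 0 → word 0x0005f7e0
mode:5 = 28 → 0x1c << 21 → word 0x0385f7e0
ver:6 = 52 → 0x34 << 26 → word 0xd385f7e0
word = 0xd385f7e0 → little-endian bytes:
  [0]=0xe0  [1]=0xf7  [2]=0x85  [3]=0xd3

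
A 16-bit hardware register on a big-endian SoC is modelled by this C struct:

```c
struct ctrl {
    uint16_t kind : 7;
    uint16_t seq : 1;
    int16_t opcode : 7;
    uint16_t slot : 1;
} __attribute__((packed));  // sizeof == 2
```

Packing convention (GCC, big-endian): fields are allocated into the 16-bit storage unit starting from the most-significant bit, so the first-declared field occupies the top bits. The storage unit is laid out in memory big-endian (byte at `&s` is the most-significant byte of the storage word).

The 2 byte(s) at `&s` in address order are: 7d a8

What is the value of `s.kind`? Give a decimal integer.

[0]=0x7d [1]=0xa8 (big-endian) → word 0x7da8
kind [9+:7] = (word>>9) & 0x7f = 62  ←
seq [8+:1] = (word>>8) & 0x1 = 1
opcode [1+:7] = (word>>1) & 0x7f = 84
slot [0+:1] = (word>>0) & 0x1 = 0

62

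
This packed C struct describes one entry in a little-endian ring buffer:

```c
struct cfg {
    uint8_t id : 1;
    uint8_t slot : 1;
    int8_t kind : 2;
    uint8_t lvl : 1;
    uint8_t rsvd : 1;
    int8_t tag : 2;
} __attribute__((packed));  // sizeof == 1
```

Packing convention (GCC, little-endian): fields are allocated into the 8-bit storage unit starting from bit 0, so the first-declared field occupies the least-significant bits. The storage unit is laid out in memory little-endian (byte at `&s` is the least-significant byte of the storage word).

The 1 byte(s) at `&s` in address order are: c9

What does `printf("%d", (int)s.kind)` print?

[0]=0xc9 (little-endian) → word 0xc9
id [0+:1] = (word>>0) & 0x1 = 1
slot [1+:1] = (word>>1) & 0x1 = 0
kind [2+:2] = (word>>2) & 0x3 = 2  ←
lvl [4+:1] = (word>>4) & 0x1 = 0
rsvd [5+:1] = (word>>5) & 0x1 = 0
tag [6+:2] = (word>>6) & 0x3 = 3
kind signed 2b, MSB=1: 2 - 4 = -2

-2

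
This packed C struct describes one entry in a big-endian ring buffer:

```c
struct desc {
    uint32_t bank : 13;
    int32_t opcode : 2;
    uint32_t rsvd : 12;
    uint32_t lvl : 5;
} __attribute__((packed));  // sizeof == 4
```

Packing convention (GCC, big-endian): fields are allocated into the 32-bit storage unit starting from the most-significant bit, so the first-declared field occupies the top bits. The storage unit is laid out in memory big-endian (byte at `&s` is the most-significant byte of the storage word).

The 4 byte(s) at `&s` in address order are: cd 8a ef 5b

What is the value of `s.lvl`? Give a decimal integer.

27

[0]=0xcd [1]=0x8a [2]=0xef [3]=0x5b (big-endian) → word 0xcd8aef5b
bank [19+:13] = (word>>19) & 0x1fff = 6577
opcode [17+:2] = (word>>17) & 0x3 = 1
rsvd [5+:12] = (word>>5) & 0xfff = 1914
lvl [0+:5] = (word>>0) & 0x1f = 27  ←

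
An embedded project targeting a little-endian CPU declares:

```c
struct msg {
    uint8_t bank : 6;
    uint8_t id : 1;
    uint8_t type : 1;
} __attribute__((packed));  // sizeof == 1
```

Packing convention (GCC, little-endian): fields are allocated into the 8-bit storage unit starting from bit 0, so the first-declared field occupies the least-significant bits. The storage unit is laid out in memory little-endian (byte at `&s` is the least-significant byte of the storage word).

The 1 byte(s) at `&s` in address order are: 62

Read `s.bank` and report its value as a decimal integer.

[0]=0x62 (little-endian) → word 0x62
bank:6 @ bit 0 → (0x62>>0)&0x3f = 0x22  ←
id:1 @ bit 6 → (0x62>>6)&0x1 = 0x1
type:1 @ bit 7 → (0x62>>7)&0x1 = 0x0

34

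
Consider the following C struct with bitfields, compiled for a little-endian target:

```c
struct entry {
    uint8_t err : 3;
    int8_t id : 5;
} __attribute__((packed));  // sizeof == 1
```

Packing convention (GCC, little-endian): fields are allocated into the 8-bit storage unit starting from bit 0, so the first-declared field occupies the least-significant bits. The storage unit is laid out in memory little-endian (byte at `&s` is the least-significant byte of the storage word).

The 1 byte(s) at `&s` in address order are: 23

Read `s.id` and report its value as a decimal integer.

4

[0]=0x23 (little-endian) → word 0x23
err:3 @ bit 0 → (0x23>>0)&0x7 = 0x3
id:5 @ bit 3 → (0x23>>3)&0x1f = 0x4  ←
id signed 5b, MSB=0: value = 4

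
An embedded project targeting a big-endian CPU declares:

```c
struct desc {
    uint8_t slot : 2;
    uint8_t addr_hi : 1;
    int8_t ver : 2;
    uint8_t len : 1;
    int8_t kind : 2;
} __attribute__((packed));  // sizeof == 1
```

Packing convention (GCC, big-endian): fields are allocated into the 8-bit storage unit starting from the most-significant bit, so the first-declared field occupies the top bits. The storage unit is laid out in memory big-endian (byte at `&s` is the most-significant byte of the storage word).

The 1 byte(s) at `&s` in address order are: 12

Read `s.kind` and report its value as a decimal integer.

-2

[0]=0x12 (big-endian) → word 0x12
slot:2 @ bit 6 → (0x12>>6)&0x3 = 0x0
addr_hi:1 @ bit 5 → (0x12>>5)&0x1 = 0x0
ver:2 @ bit 3 → (0x12>>3)&0x3 = 0x2
len:1 @ bit 2 → (0x12>>2)&0x1 = 0x0
kind:2 @ bit 0 → (0x12>>0)&0x3 = 0x2  ←
kind signed 2b, MSB=1: 2 - 4 = -2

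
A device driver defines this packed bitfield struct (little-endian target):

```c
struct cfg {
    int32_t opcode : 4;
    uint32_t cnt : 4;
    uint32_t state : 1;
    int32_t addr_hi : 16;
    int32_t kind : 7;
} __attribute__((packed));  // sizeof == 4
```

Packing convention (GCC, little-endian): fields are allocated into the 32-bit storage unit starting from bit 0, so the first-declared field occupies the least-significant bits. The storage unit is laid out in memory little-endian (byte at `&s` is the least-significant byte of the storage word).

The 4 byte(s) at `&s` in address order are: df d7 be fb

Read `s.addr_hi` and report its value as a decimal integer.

-8341

[0]=0xdf [1]=0xd7 [2]=0xbe [3]=0xfb (little-endian) → word 0xfbbed7df
opcode:4 @ bit 0 → (0xfbbed7df>>0)&0xf = 0xf
cnt:4 @ bit 4 → (0xfbbed7df>>4)&0xf = 0xd
state:1 @ bit 8 → (0xfbbed7df>>8)&0x1 = 0x1
addr_hi:16 @ bit 9 → (0xfbbed7df>>9)&0xffff = 0xdf6b  ←
kind:7 @ bit 25 → (0xfbbed7df>>25)&0x7f = 0x7d
addr_hi signed 16b, MSB=1: 57195 - 65536 = -8341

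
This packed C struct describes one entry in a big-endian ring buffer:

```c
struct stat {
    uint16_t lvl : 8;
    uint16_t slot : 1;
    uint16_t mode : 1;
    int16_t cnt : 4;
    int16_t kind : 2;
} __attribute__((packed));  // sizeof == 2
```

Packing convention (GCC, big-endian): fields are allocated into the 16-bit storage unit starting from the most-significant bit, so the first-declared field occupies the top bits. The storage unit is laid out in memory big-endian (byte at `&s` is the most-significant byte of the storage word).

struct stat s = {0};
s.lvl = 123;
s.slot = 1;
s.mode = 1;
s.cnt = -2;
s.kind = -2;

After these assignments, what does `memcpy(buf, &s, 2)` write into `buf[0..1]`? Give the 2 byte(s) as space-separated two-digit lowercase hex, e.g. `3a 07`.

[8+:8] lvl=123 & 0xff = 0x7b; word=0x7b00
[7+:1] slot=1 & 0x1 = 0x1; word=0x7b80
[6+:1] mode=1 & 0x1 = 0x1; word=0x7bc0
[2+:4] cnt=-2 & 0xf = 0xe; word=0x7bf8
[0+:2] kind=-2 & 0x3 = 0x2; word=0x7bfa
word = 0x7bfa → big-endian bytes:
  [0]=0x7b  [1]=0xfa

7b fa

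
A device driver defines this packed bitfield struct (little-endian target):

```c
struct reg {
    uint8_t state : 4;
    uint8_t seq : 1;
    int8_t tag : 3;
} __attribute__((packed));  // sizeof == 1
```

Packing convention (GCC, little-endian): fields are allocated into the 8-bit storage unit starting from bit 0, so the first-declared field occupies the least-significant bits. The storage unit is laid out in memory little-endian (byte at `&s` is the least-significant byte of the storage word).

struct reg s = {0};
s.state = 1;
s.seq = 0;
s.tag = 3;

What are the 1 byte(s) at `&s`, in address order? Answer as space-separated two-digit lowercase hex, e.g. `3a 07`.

state:4 = 1 → 0x1 << 0 → word 0x01
seq:1 = 0 → 0x0 << 4 → word 0x01
tag:3 = 3 → 0x3 << 5 → word 0x61
word = 0x61 → little-endian bytes:
  [0]=0x61

61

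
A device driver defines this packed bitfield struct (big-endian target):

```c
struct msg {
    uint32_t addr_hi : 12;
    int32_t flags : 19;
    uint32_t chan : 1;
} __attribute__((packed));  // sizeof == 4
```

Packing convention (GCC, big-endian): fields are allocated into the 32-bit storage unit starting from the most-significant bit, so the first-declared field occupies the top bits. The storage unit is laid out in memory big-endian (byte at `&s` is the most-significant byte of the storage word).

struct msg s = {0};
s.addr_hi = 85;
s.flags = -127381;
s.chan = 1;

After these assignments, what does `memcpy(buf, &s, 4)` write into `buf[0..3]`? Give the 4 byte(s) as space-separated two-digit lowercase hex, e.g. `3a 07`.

05 5c 1c d7

addr_hi:12 = 85 → 0x55 << 20 → word 0x05500000
flags:19 = -127381 → 0x60e6b << 1 → word 0x055c1cd6
chan:1 = 1 → 0x1 << 0 → word 0x055c1cd7
word = 0x055c1cd7 → big-endian bytes:
  [0]=0x05  [1]=0x5c  [2]=0x1c  [3]=0xd7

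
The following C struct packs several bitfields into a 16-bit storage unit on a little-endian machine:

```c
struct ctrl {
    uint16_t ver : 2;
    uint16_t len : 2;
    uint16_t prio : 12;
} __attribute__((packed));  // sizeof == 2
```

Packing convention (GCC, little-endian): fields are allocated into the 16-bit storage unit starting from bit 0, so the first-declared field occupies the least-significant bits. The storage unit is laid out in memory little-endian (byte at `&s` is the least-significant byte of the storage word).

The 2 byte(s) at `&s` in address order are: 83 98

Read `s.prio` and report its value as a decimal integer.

2440

[0]=0x83 [1]=0x98 (little-endian) → word 0x9883
ver [0+:2] = (word>>0) & 0x3 = 3
len [2+:2] = (word>>2) & 0x3 = 0
prio [4+:12] = (word>>4) & 0xfff = 2440  ←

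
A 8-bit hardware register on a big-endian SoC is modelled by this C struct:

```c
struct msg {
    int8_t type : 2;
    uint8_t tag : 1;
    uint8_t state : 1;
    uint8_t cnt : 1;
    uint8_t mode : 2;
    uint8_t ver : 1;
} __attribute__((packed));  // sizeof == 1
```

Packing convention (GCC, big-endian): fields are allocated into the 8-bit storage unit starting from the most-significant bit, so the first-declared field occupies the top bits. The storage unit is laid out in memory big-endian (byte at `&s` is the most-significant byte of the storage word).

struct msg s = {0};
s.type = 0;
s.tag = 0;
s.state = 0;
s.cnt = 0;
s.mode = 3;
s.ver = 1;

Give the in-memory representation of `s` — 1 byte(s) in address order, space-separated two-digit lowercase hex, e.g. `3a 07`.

type (2b) val=0 bits=0x0 at bit 6: 0x00
tag (1b) val=0 bits=0x0 at bit 5: 0x00
state (1b) val=0 bits=0x0 at bit 4: 0x00
cnt (1b) val=0 bits=0x0 at bit 3: 0x00
mode (2b) val=3 bits=0x3 at bit 1: 0x06
ver (1b) val=1 bits=0x1 at bit 0: 0x07
word = 0x07 → big-endian bytes:
  [0]=0x07

07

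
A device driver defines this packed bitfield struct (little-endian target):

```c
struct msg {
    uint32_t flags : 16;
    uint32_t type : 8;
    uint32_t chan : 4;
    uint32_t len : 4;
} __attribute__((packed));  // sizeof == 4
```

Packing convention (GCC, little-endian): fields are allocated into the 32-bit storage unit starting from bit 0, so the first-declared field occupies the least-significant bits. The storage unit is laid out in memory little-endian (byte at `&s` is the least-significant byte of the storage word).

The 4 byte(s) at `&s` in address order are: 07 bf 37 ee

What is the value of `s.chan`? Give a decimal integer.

14

[0]=0x07 [1]=0xbf [2]=0x37 [3]=0xee (little-endian) → word 0xee37bf07
flags:16 @ bit 0 → (0xee37bf07>>0)&0xffff = 0xbf07
type:8 @ bit 16 → (0xee37bf07>>16)&0xff = 0x37
chan:4 @ bit 24 → (0xee37bf07>>24)&0xf = 0xe  ←
len:4 @ bit 28 → (0xee37bf07>>28)&0xf = 0xe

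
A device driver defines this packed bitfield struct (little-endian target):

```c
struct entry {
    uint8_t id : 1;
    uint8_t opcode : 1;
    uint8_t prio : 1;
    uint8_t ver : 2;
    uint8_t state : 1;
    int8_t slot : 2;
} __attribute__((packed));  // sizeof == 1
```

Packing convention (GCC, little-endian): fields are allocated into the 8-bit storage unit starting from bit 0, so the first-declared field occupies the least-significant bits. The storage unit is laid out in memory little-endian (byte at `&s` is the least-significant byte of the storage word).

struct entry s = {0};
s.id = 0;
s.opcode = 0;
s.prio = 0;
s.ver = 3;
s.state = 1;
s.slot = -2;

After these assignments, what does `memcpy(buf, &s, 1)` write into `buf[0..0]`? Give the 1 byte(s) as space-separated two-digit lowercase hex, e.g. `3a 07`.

id:1 = 0 → 0x0 << 0 → word 0x00
opcode:1 = 0 → 0x0 << 1 → word 0x00
prio:1 = 0 → 0x0 << 2 → word 0x00
ver:2 = 3 → 0x3 << 3 → word 0x18
state:1 = 1 → 0x1 << 5 → word 0x38
slot:2 = -2 → 0x2 << 6 → word 0xb8
word = 0xb8 → little-endian bytes:
  [0]=0xb8

b8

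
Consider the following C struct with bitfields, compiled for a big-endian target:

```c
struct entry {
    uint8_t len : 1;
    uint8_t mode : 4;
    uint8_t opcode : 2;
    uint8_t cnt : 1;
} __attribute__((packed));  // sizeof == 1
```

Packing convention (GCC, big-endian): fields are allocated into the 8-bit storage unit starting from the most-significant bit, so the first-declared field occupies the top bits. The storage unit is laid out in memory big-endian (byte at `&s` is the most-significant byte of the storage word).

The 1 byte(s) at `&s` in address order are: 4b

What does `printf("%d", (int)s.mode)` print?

9

[0]=0x4b (big-endian) → word 0x4b
len [7+:1] = (word>>7) & 0x1 = 0
mode [3+:4] = (word>>3) & 0xf = 9  ←
opcode [1+:2] = (word>>1) & 0x3 = 1
cnt [0+:1] = (word>>0) & 0x1 = 1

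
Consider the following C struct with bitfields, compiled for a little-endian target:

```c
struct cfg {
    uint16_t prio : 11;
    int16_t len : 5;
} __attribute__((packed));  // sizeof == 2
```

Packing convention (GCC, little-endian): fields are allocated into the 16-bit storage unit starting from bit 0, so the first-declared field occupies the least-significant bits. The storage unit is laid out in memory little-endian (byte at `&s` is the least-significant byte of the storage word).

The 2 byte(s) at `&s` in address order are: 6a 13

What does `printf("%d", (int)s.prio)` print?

874

[0]=0x6a [1]=0x13 (little-endian) → word 0x136a
prio:11 @ bit 0 → (0x136a>>0)&0x7ff = 0x36a  ←
len:5 @ bit 11 → (0x136a>>11)&0x1f = 0x2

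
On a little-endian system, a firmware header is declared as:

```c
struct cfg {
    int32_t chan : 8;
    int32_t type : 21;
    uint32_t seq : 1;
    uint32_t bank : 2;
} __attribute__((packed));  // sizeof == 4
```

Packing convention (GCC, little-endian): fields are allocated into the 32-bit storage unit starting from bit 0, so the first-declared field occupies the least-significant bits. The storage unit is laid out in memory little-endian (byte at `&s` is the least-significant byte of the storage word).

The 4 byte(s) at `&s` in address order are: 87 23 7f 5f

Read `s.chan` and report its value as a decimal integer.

-121

[0]=0x87 [1]=0x23 [2]=0x7f [3]=0x5f (little-endian) → word 0x5f7f2387
chan [0+:8] = (word>>0) & 0xff = 135  ←
type [8+:21] = (word>>8) & 0x1fffff = 2064163
seq [29+:1] = (word>>29) & 0x1 = 0
bank [30+:2] = (word>>30) & 0x3 = 1
chan signed 8b, MSB=1: 135 - 256 = -121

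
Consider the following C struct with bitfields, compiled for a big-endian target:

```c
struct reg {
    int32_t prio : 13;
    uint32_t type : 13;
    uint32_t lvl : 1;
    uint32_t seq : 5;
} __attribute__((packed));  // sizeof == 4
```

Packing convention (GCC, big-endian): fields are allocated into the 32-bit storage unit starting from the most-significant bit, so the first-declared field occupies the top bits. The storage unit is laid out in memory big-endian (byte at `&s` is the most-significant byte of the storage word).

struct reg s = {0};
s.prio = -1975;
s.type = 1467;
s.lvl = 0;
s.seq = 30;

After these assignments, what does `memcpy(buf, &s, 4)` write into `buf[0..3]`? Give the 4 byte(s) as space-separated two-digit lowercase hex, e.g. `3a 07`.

c2 49 6e de

[19+:13] prio=-1975 & 0x1fff = 0x1849; word=0xc2480000
[6+:13] type=1467 & 0x1fff = 0x5bb; word=0xc2496ec0
[5+:1] lvl=0 & 0x1 = 0x0; word=0xc2496ec0
[0+:5] seq=30 & 0x1f = 0x1e; word=0xc2496ede
word = 0xc2496ede → big-endian bytes:
  [0]=0xc2  [1]=0x49  [2]=0x6e  [3]=0xde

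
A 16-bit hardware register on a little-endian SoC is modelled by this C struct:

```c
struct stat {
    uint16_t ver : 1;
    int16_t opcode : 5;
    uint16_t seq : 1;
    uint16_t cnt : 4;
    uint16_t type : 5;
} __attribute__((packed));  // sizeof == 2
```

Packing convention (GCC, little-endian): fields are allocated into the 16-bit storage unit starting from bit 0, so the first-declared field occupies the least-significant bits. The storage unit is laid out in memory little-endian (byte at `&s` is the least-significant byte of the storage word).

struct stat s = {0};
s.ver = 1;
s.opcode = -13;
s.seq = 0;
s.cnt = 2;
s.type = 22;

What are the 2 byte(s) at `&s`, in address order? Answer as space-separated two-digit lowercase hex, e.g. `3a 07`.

27 b1

ver:1 = 1 → 0x1 << 0 → word 0x0001
opcode:5 = -13 → 0x13 << 1 → word 0x0027
seq:1 = 0 → 0x0 << 6 → word 0x0027
cnt:4 = 2 → 0x2 << 7 → word 0x0127
type:5 = 22 → 0x16 << 11 → word 0xb127
word = 0xb127 → little-endian bytes:
  [0]=0x27  [1]=0xb1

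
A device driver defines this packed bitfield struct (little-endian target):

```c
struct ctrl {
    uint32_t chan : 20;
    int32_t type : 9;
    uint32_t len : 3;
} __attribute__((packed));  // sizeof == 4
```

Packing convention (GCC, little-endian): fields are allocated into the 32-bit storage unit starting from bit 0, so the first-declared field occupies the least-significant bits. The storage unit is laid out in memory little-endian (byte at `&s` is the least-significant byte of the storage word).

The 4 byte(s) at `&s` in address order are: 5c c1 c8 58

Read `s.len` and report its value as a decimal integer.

2

[0]=0x5c [1]=0xc1 [2]=0xc8 [3]=0x58 (little-endian) → word 0x58c8c15c
chan:20 @ bit 0 → (0x58c8c15c>>0)&0xfffff = 0x8c15c
type:9 @ bit 20 → (0x58c8c15c>>20)&0x1ff = 0x18c
len:3 @ bit 29 → (0x58c8c15c>>29)&0x7 = 0x2  ←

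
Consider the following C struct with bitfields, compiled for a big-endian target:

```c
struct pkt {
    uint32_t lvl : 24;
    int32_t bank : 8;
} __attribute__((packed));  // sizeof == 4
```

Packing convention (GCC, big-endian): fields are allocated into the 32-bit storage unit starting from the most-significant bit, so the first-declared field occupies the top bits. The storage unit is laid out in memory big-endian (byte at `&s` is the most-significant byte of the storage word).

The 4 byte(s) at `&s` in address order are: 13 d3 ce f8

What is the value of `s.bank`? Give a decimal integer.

-8

[0]=0x13 [1]=0xd3 [2]=0xce [3]=0xf8 (big-endian) → word 0x13d3cef8
lvl:24 @ bit 8 → (0x13d3cef8>>8)&0xffffff = 0x13d3ce
bank:8 @ bit 0 → (0x13d3cef8>>0)&0xff = 0xf8  ←
bank signed 8b, MSB=1: 248 - 256 = -8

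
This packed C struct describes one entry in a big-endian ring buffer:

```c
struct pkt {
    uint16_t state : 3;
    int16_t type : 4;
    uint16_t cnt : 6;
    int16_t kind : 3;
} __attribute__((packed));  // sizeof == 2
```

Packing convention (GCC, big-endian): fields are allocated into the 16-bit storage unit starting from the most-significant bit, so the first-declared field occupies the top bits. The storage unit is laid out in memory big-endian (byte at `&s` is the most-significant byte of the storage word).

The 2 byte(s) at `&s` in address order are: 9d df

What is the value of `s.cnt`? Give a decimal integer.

59

[0]=0x9d [1]=0xdf (big-endian) → word 0x9ddf
state [13+:3] = (word>>13) & 0x7 = 4
type [9+:4] = (word>>9) & 0xf = 14
cnt [3+:6] = (word>>3) & 0x3f = 59  ←
kind [0+:3] = (word>>0) & 0x7 = 7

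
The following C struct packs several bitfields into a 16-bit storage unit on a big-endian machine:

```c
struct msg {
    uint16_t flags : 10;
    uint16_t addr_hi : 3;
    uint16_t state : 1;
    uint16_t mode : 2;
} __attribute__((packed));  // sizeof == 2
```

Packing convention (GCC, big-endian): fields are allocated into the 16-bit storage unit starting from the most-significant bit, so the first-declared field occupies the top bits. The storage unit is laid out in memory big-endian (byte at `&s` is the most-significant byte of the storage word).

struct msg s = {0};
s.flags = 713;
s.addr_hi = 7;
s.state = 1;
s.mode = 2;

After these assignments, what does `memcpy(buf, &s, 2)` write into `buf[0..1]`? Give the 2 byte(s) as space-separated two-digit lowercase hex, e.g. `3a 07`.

b2 7e

flags (10b) val=713 bits=0x2c9 at bit 6: 0xb240
addr_hi (3b) val=7 bits=0x7 at bit 3: 0xb278
state (1b) val=1 bits=0x1 at bit 2: 0xb27c
mode (2b) val=2 bits=0x2 at bit 0: 0xb27e
word = 0xb27e → big-endian bytes:
  [0]=0xb2  [1]=0x7e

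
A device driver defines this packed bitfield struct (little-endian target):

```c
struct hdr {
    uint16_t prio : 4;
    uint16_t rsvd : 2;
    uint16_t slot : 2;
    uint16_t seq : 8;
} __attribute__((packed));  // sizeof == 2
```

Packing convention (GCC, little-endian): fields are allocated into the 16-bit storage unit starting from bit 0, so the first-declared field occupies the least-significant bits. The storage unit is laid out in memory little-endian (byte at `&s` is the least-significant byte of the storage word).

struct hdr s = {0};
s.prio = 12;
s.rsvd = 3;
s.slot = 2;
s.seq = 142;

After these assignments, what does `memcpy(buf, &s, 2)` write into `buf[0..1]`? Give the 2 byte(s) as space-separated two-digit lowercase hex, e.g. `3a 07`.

bc 8e

prio (4b) val=12 bits=0xc at bit 0: 0x000c
rsvd (2b) val=3 bits=0x3 at bit 4: 0x003c
slot (2b) val=2 bits=0x2 at bit 6: 0x00bc
seq (8b) val=142 bits=0x8e at bit 8: 0x8ebc
word = 0x8ebc → little-endian bytes:
  [0]=0xbc  [1]=0x8e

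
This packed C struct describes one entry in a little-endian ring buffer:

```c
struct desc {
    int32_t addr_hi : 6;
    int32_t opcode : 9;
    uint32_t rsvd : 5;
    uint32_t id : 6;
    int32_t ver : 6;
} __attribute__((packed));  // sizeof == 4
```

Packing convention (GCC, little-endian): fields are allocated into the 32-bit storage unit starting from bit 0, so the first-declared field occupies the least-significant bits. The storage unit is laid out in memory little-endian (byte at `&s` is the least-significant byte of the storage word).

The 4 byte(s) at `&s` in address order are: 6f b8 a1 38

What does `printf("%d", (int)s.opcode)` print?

225

[0]=0x6f [1]=0xb8 [2]=0xa1 [3]=0x38 (little-endian) → word 0x38a1b86f
addr_hi [0+:6] = (word>>0) & 0x3f = 47
opcode [6+:9] = (word>>6) & 0x1ff = 225  ←
rsvd [15+:5] = (word>>15) & 0x1f = 3
id [20+:6] = (word>>20) & 0x3f = 10
ver [26+:6] = (word>>26) & 0x3f = 14
opcode signed 9b, MSB=0: value = 225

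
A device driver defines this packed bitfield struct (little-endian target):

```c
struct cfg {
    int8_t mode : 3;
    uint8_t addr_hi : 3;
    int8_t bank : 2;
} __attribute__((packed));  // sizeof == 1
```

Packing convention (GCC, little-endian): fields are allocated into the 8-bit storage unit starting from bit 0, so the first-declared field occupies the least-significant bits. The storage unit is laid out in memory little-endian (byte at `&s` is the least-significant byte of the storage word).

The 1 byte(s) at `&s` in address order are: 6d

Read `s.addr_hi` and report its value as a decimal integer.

[0]=0x6d (little-endian) → word 0x6d
mode [0+:3] = (word>>0) & 0x7 = 5
addr_hi [3+:3] = (word>>3) & 0x7 = 5  ←
bank [6+:2] = (word>>6) & 0x3 = 1

5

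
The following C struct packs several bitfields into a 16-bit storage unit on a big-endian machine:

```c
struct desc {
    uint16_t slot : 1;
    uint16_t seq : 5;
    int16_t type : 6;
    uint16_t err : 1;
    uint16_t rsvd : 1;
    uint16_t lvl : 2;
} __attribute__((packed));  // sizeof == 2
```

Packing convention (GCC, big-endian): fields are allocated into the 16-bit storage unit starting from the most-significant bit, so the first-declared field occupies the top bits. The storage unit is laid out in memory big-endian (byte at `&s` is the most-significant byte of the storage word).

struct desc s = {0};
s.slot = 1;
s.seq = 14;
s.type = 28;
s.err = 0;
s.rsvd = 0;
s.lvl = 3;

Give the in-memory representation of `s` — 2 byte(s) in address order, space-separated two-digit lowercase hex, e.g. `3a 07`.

[15+:1] slot=1 & 0x1 = 0x1; word=0x8000
[10+:5] seq=14 & 0x1f = 0xe; word=0xb800
[4+:6] type=28 & 0x3f = 0x1c; word=0xb9c0
[3+:1] err=0 & 0x1 = 0x0; word=0xb9c0
[2+:1] rsvd=0 & 0x1 = 0x0; word=0xb9c0
[0+:2] lvl=3 & 0x3 = 0x3; word=0xb9c3
word = 0xb9c3 → big-endian bytes:
  [0]=0xb9  [1]=0xc3

b9 c3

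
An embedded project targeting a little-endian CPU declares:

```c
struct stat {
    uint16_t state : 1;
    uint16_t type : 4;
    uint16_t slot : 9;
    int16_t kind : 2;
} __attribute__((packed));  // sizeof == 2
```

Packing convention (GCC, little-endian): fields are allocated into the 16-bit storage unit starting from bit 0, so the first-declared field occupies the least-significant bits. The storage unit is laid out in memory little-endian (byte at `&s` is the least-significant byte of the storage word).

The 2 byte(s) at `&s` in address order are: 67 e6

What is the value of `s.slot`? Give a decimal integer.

307

[0]=0x67 [1]=0xe6 (little-endian) → word 0xe667
state:1 @ bit 0 → (0xe667>>0)&0x1 = 0x1
type:4 @ bit 1 → (0xe667>>1)&0xf = 0x3
slot:9 @ bit 5 → (0xe667>>5)&0x1ff = 0x133  ←
kind:2 @ bit 14 → (0xe667>>14)&0x3 = 0x3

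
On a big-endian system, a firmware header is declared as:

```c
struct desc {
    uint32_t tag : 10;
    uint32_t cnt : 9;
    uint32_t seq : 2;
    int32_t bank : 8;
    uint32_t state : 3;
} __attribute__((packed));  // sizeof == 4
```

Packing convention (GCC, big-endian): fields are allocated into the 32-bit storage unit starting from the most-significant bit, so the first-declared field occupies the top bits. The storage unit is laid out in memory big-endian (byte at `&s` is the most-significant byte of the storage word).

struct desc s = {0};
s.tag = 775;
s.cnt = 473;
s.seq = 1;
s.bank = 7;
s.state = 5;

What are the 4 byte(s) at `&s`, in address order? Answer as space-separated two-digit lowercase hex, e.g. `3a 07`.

c1 fb 28 3d

[22+:10] tag=775 & 0x3ff = 0x307; word=0xc1c00000
[13+:9] cnt=473 & 0x1ff = 0x1d9; word=0xc1fb2000
[11+:2] seq=1 & 0x3 = 0x1; word=0xc1fb2800
[3+:8] bank=7 & 0xff = 0x7; word=0xc1fb2838
[0+:3] state=5 & 0x7 = 0x5; word=0xc1fb283d
word = 0xc1fb283d → big-endian bytes:
  [0]=0xc1  [1]=0xfb  [2]=0x28  [3]=0x3d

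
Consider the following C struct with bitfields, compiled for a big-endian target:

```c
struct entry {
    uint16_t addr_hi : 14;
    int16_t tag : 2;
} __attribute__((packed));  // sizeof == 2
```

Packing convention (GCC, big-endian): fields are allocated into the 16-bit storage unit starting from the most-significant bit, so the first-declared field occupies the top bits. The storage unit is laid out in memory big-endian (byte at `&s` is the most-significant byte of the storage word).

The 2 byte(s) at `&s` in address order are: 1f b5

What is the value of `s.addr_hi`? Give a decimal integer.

2029

[0]=0x1f [1]=0xb5 (big-endian) → word 0x1fb5
addr_hi:14 @ bit 2 → (0x1fb5>>2)&0x3fff = 0x7ed  ←
tag:2 @ bit 0 → (0x1fb5>>0)&0x3 = 0x1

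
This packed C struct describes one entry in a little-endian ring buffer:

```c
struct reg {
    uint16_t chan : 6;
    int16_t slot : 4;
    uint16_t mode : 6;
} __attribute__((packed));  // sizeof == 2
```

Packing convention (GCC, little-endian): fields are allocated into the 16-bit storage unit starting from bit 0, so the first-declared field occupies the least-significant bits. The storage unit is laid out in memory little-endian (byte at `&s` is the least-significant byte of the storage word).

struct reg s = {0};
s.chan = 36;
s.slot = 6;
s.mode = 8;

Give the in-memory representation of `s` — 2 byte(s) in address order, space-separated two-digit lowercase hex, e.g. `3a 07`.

chan (6b) val=36 bits=0x24 at bit 0: 0x0024
slot (4b) val=6 bits=0x6 at bit 6: 0x01a4
mode (6b) val=8 bits=0x8 at bit 10: 0x21a4
word = 0x21a4 → little-endian bytes:
  [0]=0xa4  [1]=0x21

a4 21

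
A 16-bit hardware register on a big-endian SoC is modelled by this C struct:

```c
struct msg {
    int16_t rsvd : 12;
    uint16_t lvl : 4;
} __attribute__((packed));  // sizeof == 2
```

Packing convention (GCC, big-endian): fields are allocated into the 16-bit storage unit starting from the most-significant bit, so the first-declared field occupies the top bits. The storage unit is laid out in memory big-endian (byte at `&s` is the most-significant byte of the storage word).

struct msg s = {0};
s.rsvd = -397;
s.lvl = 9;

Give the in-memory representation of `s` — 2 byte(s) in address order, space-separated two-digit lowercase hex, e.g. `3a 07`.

e7 39

rsvd (12b) val=-397 bits=0xe73 at bit 4: 0xe730
lvl (4b) val=9 bits=0x9 at bit 0: 0xe739
word = 0xe739 → big-endian bytes:
  [0]=0xe7  [1]=0x39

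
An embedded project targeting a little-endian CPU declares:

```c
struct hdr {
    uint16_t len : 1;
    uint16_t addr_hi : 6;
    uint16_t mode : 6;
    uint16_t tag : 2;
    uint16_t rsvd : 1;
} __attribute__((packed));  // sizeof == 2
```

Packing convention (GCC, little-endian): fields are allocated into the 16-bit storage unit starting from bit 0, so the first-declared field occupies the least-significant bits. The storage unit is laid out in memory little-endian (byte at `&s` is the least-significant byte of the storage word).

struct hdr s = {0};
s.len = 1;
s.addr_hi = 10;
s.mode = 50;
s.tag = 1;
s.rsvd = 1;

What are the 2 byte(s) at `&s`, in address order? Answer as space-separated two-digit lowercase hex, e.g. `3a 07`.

15 b9

len:1 = 1 → 0x1 << 0 → word 0x0001
addr_hi:6 = 10 → 0xa << 1 → word 0x0015
mode:6 = 50 → 0x32 << 7 → word 0x1915
tag:2 = 1 → 0x1 << 13 → word 0x3915
rsvd:1 = 1 → 0x1 << 15 → word 0xb915
word = 0xb915 → little-endian bytes:
  [0]=0x15  [1]=0xb9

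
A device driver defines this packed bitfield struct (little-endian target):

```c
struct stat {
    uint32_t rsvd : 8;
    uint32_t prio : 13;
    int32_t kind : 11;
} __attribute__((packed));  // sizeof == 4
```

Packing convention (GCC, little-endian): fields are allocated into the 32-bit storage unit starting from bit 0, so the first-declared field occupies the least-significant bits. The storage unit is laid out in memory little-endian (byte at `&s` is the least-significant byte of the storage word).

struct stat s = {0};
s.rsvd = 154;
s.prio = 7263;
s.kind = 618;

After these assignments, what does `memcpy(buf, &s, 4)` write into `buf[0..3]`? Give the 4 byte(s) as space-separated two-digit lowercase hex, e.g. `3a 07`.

[0+:8] rsvd=154 & 0xff = 0x9a; word=0x0000009a
[8+:13] prio=7263 & 0x1fff = 0x1c5f; word=0x001c5f9a
[21+:11] kind=618 & 0x7ff = 0x26a; word=0x4d5c5f9a
word = 0x4d5c5f9a → little-endian bytes:
  [0]=0x9a  [1]=0x5f  [2]=0x5c  [3]=0x4d

9a 5f 5c 4d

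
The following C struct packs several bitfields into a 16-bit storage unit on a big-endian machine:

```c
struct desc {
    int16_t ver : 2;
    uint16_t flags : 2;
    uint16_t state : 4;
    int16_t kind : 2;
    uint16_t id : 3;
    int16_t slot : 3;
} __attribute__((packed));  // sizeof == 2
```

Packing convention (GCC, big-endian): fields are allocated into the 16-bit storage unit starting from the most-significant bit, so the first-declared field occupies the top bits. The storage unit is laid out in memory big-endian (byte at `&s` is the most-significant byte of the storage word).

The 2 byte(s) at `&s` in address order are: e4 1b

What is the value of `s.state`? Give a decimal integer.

[0]=0xe4 [1]=0x1b (big-endian) → word 0xe41b
ver [14+:2] = (word>>14) & 0x3 = 3
flags [12+:2] = (word>>12) & 0x3 = 2
state [8+:4] = (word>>8) & 0xf = 4  ←
kind [6+:2] = (word>>6) & 0x3 = 0
id [3+:3] = (word>>3) & 0x7 = 3
slot [0+:3] = (word>>0) & 0x7 = 3

4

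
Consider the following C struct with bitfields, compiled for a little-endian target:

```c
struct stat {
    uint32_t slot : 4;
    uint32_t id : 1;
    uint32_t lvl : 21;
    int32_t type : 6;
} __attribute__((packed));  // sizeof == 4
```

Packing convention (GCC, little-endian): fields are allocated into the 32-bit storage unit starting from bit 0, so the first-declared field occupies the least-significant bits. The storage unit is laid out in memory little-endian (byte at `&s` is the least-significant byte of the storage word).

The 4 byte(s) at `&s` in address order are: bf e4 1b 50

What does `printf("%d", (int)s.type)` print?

[0]=0xbf [1]=0xe4 [2]=0x1b [3]=0x50 (little-endian) → word 0x501be4bf
slot [0+:4] = (word>>0) & 0xf = 15
id [4+:1] = (word>>4) & 0x1 = 1
lvl [5+:21] = (word>>5) & 0x1fffff = 57125
type [26+:6] = (word>>26) & 0x3f = 20  ←
type signed 6b, MSB=0: value = 20

20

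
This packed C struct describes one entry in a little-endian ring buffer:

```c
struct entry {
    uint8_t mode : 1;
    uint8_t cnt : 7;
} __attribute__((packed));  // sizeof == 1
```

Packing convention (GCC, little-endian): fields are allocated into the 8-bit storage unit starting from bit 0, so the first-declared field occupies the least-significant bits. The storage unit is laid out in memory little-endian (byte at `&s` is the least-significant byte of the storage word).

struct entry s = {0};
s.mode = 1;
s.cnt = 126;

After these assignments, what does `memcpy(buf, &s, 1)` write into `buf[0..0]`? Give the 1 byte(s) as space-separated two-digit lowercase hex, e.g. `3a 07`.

fd

[0+:1] mode=1 & 0x1 = 0x1; word=0x01
[1+:7] cnt=126 & 0x7f = 0x7e; word=0xfd
word = 0xfd → little-endian bytes:
  [0]=0xfd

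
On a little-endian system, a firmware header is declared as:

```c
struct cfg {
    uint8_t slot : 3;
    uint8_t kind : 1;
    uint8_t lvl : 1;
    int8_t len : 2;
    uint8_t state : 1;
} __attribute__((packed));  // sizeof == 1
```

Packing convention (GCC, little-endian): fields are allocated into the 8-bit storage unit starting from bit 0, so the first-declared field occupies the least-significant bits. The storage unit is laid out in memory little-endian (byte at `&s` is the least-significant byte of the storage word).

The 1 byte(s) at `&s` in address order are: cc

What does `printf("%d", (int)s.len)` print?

-2

[0]=0xcc (little-endian) → word 0xcc
slot [0+:3] = (word>>0) & 0x7 = 4
kind [3+:1] = (word>>3) & 0x1 = 1
lvl [4+:1] = (word>>4) & 0x1 = 0
len [5+:2] = (word>>5) & 0x3 = 2  ←
state [7+:1] = (word>>7) & 0x1 = 1
len signed 2b, MSB=1: 2 - 4 = -2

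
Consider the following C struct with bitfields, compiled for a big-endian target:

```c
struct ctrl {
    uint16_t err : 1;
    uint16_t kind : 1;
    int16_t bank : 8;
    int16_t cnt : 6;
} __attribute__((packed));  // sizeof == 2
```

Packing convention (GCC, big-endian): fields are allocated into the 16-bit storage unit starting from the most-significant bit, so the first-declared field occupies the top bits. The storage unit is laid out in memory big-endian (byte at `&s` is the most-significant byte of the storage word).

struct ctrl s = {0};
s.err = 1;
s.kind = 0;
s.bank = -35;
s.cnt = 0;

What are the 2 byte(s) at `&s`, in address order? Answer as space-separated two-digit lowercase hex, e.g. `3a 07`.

err (1b) val=1 bits=0x1 at bit 15: 0x8000
kind (1b) val=0 bits=0x0 at bit 14: 0x8000
bank (8b) val=-35 bits=0xdd at bit 6: 0xb740
cnt (6b) val=0 bits=0x0 at bit 0: 0xb740
word = 0xb740 → big-endian bytes:
  [0]=0xb7  [1]=0x40

b7 40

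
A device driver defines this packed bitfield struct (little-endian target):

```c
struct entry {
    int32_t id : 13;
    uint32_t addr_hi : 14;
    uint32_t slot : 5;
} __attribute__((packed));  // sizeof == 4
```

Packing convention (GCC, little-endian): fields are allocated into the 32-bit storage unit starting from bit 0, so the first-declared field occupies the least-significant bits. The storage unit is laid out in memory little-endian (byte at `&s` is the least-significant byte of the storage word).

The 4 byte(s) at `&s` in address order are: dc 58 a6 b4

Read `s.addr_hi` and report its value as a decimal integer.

9522

[0]=0xdc [1]=0x58 [2]=0xa6 [3]=0xb4 (little-endian) → word 0xb4a658dc
id:13 @ bit 0 → (0xb4a658dc>>0)&0x1fff = 0x18dc
addr_hi:14 @ bit 13 → (0xb4a658dc>>13)&0x3fff = 0x2532  ←
slot:5 @ bit 27 → (0xb4a658dc>>27)&0x1f = 0x16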